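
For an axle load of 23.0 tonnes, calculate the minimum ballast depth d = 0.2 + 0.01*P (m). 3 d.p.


d = 0.2 + 0.01 * 23.0
d = 0.2 + 0.23
d = 0.430 m

0.430


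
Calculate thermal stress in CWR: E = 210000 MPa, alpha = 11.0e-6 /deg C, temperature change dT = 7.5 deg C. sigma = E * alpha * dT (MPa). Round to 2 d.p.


sigma = E * alpha * dT
sigma = 210000 * 11.0e-6 * 7.5
sigma = 2.31 * 7.5
sigma = 17.33 MPa

17.33


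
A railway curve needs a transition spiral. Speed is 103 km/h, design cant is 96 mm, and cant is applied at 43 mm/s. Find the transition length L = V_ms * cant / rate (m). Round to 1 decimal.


Convert speed: V = 103 / 3.6 = 28.6111 m/s
L = 28.6111 * 96 / 43
L = 2746.6667 / 43
L = 63.9 m

63.9


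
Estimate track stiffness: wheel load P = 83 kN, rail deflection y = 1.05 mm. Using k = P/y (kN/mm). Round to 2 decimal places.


Track stiffness k = P / y
k = 83 / 1.05
k = 79.05 kN/mm

79.05


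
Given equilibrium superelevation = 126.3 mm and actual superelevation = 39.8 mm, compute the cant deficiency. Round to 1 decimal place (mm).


Cant deficiency = equilibrium cant - actual cant
CD = 126.3 - 39.8
CD = 86.5 mm

86.5


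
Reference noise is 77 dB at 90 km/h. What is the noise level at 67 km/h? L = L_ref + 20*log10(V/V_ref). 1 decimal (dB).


V/V_ref = 67 / 90 = 0.744444
log10(0.744444) = -0.128168
20 * -0.128168 = -2.5634
L = 77 + -2.5634 = 74.4 dB

74.4


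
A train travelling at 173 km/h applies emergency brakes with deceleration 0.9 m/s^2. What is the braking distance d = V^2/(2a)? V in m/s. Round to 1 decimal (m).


Convert speed: V = 173 / 3.6 = 48.0556 m/s
V^2 = 2309.3364
d = 2309.3364 / (2 * 0.9)
d = 2309.3364 / 1.8
d = 1283.0 m

1283.0


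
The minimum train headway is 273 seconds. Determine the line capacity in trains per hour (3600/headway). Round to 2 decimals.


Capacity = 3600 / headway
Capacity = 3600 / 273
Capacity = 13.19 trains/hour

13.19


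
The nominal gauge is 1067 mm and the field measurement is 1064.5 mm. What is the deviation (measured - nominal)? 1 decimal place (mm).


Deviation = measured - nominal
Deviation = 1064.5 - 1067
Deviation = -2.5 mm

-2.5


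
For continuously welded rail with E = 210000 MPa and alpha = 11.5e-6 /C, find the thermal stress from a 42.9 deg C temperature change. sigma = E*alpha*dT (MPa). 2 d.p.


sigma = E * alpha * dT
sigma = 210000 * 11.5e-6 * 42.9
sigma = 2.415 * 42.9
sigma = 103.60 MPa

103.60


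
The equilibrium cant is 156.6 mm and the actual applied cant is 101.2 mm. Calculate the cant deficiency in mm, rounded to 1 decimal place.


Cant deficiency = equilibrium cant - actual cant
CD = 156.6 - 101.2
CD = 55.4 mm

55.4


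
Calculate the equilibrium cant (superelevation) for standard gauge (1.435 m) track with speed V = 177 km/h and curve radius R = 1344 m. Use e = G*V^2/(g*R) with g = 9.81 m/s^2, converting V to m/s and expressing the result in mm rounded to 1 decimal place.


Convert speed: V = 177 / 3.6 = 49.1667 m/s
Apply formula: e = 1.435 * 49.1667^2 / (9.81 * 1344)
e = 1.435 * 2417.3611 / 13184.64
e = 0.263103 m = 263.1 mm

263.1


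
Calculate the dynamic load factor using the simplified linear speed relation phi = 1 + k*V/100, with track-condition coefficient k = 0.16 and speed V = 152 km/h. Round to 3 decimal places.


phi = 1 + k * V / 100
phi = 1 + 0.16 * 152 / 100
phi = 1 + 0.2432
phi = 1.243

1.243


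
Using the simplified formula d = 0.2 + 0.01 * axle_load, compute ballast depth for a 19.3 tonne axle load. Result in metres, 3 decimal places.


d = 0.2 + 0.01 * 19.3
d = 0.2 + 0.193
d = 0.393 m

0.393


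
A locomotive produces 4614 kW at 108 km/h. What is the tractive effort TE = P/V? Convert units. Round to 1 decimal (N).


Convert: P = 4614 kW = 4614000 W
V = 108 / 3.6 = 30.0 m/s
TE = 4614000 / 30.0
TE = 153800.0 N

153800.0


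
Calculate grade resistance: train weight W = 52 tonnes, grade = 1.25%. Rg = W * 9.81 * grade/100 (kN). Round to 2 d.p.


Rg = W * 9.81 * grade / 100
Rg = 52 * 9.81 * 1.25 / 100
Rg = 510.12 * 0.0125
Rg = 6.38 kN

6.38


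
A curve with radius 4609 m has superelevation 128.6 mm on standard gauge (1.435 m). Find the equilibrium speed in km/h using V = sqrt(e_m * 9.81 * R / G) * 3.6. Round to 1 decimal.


Convert cant: e = 128.6 mm = 0.1286 m
V_ms = sqrt(0.1286 * 9.81 * 4609 / 1.435)
V_ms = sqrt(4051.956581) = 63.655 m/s
V = 63.655 * 3.6 = 229.2 km/h

229.2


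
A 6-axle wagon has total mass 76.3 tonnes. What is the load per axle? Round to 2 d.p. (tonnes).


Load per axle = total weight / number of axles
Load = 76.3 / 6
Load = 12.72 tonnes

12.72


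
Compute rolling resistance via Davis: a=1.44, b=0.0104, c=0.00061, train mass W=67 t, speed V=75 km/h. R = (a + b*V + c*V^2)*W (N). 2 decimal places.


b*V = 0.0104 * 75 = 0.78
c*V^2 = 0.00061 * 5625 = 3.43125
R_per_t = 1.44 + 0.78 + 3.43125 = 5.65125 N/t
R_total = 5.65125 * 67 = 378.63 N

378.63


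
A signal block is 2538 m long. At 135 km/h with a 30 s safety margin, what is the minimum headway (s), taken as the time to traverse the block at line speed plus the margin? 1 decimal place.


V = 135 / 3.6 = 37.5 m/s
Block traversal time = 2538 / 37.5 = 67.68 s
Headway = 67.68 + 30
Headway = 97.7 s

97.7


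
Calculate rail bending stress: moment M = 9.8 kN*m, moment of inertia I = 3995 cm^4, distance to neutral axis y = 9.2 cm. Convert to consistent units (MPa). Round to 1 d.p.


Convert units:
M = 9.8 kN*m = 9800000 N*mm
y = 9.2 cm = 92 mm
I = 3995 cm^4 = 39950000 mm^4
sigma = 9800000 * 92 / 39950000
sigma = 22.6 MPa

22.6


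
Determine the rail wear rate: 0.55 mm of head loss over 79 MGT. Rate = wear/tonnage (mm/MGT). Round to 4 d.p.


Wear rate = total wear / cumulative tonnage
Rate = 0.55 / 79
Rate = 0.0070 mm/MGT

0.0070


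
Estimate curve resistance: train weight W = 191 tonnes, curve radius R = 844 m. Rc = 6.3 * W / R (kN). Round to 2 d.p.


Rc = 6.3 * W / R
Rc = 6.3 * 191 / 844
Rc = 1203.3 / 844
Rc = 1.43 kN

1.43


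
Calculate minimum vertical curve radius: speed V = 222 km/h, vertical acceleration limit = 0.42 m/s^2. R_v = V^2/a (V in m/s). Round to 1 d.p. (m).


Convert speed: V = 222 / 3.6 = 61.6667 m/s
V^2 = 3802.7778 m^2/s^2
R_v = 3802.7778 / 0.42
R_v = 9054.2 m

9054.2


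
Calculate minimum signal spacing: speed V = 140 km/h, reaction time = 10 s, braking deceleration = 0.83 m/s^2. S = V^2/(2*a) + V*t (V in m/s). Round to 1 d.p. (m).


V = 140 / 3.6 = 38.8889 m/s
Braking distance = 38.8889^2 / (2*0.83) = 911.0516 m
Sighting distance = 38.8889 * 10 = 388.8889 m
S = 911.0516 + 388.8889 = 1299.9 m

1299.9


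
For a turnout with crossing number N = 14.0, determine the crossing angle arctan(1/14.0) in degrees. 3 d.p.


1/N = 1/14.0 = 0.071429
angle = arctan(0.071429) = 0.071307 rad
angle = 0.071307 * 180/pi = 4.086 degrees

4.086


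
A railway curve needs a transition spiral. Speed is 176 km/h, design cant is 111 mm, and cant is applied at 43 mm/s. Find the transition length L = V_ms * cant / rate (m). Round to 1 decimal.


Convert speed: V = 176 / 3.6 = 48.8889 m/s
L = 48.8889 * 111 / 43
L = 5426.6667 / 43
L = 126.2 m

126.2


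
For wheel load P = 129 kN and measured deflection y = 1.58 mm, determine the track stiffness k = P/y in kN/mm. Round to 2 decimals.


Track stiffness k = P / y
k = 129 / 1.58
k = 81.65 kN/mm

81.65


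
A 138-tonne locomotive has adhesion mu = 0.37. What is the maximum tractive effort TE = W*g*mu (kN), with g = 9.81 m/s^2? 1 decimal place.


TE_max = W * g * mu
TE_max = 138 * 9.81 * 0.37
TE_max = 1353.78 * 0.37
TE_max = 500.9 kN

500.9


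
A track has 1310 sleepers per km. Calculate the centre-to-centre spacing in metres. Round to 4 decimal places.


Spacing = 1000 m / number of sleepers
Spacing = 1000 / 1310
Spacing = 0.7634 m

0.7634


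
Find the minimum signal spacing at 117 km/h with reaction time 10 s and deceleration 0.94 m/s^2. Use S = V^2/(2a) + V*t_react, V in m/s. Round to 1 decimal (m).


V = 117 / 3.6 = 32.5 m/s
Braking distance = 32.5^2 / (2*0.94) = 561.8351 m
Sighting distance = 32.5 * 10 = 325.0 m
S = 561.8351 + 325.0 = 886.8 m

886.8


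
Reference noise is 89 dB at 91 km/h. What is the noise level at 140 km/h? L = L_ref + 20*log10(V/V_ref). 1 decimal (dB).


V/V_ref = 140 / 91 = 1.538462
log10(1.538462) = 0.187087
20 * 0.187087 = 3.7417
L = 89 + 3.7417 = 92.7 dB

92.7


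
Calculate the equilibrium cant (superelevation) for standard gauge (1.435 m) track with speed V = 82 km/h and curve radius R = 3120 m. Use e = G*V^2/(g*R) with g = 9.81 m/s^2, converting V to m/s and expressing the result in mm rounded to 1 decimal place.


Convert speed: V = 82 / 3.6 = 22.7778 m/s
Apply formula: e = 1.435 * 22.7778^2 / (9.81 * 3120)
e = 1.435 * 518.8272 / 30607.2
e = 0.024325 m = 24.3 mm

24.3


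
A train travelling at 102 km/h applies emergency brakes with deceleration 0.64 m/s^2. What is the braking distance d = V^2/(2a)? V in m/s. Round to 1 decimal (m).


Convert speed: V = 102 / 3.6 = 28.3333 m/s
V^2 = 802.7778
d = 802.7778 / (2 * 0.64)
d = 802.7778 / 1.28
d = 627.2 m

627.2


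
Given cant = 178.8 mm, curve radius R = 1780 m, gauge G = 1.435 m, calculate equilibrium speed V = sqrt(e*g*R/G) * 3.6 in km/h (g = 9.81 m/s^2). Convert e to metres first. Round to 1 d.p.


Convert cant: e = 178.8 mm = 0.1788 m
V_ms = sqrt(0.1788 * 9.81 * 1780 / 1.435)
V_ms = sqrt(2175.728111) = 46.6447 m/s
V = 46.6447 * 3.6 = 167.9 km/h

167.9


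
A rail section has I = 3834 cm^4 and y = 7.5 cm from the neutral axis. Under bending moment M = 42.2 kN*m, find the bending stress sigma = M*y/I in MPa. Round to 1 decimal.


Convert units:
M = 42.2 kN*m = 42200000 N*mm
y = 7.5 cm = 75 mm
I = 3834 cm^4 = 38340000 mm^4
sigma = 42200000 * 75 / 38340000
sigma = 82.6 MPa

82.6


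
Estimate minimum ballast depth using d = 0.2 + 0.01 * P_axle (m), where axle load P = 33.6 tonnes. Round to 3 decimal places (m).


d = 0.2 + 0.01 * 33.6
d = 0.2 + 0.336
d = 0.536 m

0.536


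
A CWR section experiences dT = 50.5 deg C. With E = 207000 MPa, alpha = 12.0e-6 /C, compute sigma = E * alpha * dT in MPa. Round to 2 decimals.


sigma = E * alpha * dT
sigma = 207000 * 12.0e-6 * 50.5
sigma = 2.484 * 50.5
sigma = 125.44 MPa

125.44


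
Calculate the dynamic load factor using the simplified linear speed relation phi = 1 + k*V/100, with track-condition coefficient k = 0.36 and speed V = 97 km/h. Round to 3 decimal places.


phi = 1 + k * V / 100
phi = 1 + 0.36 * 97 / 100
phi = 1 + 0.3492
phi = 1.349

1.349


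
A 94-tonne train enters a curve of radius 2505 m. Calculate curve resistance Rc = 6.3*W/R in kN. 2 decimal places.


Rc = 6.3 * W / R
Rc = 6.3 * 94 / 2505
Rc = 592.2 / 2505
Rc = 0.24 kN

0.24


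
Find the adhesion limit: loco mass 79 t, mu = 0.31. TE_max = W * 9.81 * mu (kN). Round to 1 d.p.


TE_max = W * g * mu
TE_max = 79 * 9.81 * 0.31
TE_max = 774.99 * 0.31
TE_max = 240.2 kN

240.2


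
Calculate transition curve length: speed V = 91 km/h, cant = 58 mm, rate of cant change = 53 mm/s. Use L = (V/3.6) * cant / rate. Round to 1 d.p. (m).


Convert speed: V = 91 / 3.6 = 25.2778 m/s
L = 25.2778 * 58 / 53
L = 1466.1111 / 53
L = 27.7 m

27.7


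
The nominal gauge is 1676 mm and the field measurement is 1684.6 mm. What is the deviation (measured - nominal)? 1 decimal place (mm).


Deviation = measured - nominal
Deviation = 1684.6 - 1676
Deviation = 8.6 mm

8.6


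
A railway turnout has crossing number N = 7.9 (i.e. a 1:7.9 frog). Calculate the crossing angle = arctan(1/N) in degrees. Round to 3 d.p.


1/N = 1/7.9 = 0.126582
angle = arctan(0.126582) = 0.125913 rad
angle = 0.125913 * 180/pi = 7.214 degrees

7.214


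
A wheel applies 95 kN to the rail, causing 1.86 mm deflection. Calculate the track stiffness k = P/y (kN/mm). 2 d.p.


Track stiffness k = P / y
k = 95 / 1.86
k = 51.08 kN/mm

51.08


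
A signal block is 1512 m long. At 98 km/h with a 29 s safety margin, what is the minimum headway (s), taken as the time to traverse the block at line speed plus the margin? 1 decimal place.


V = 98 / 3.6 = 27.2222 m/s
Block traversal time = 1512 / 27.2222 = 55.5429 s
Headway = 55.5429 + 29
Headway = 84.5 s

84.5


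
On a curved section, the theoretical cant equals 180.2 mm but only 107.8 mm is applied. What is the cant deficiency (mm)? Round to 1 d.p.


Cant deficiency = equilibrium cant - actual cant
CD = 180.2 - 107.8
CD = 72.4 mm

72.4


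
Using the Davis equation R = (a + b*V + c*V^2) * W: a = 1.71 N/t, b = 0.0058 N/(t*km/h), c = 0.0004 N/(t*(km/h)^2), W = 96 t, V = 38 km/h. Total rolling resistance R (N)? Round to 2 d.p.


b*V = 0.0058 * 38 = 0.2204
c*V^2 = 0.0004 * 1444 = 0.5776
R_per_t = 1.71 + 0.2204 + 0.5776 = 2.508 N/t
R_total = 2.508 * 96 = 240.77 N

240.77


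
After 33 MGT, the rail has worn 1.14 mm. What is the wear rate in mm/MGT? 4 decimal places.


Wear rate = total wear / cumulative tonnage
Rate = 1.14 / 33
Rate = 0.0345 mm/MGT

0.0345


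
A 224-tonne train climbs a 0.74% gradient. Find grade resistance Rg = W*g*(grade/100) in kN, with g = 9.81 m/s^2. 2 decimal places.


Rg = W * 9.81 * grade / 100
Rg = 224 * 9.81 * 0.74 / 100
Rg = 2197.44 * 0.0074
Rg = 16.26 kN

16.26


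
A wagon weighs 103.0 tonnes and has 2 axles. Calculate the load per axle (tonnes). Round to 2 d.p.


Load per axle = total weight / number of axles
Load = 103.0 / 2
Load = 51.50 tonnes

51.50


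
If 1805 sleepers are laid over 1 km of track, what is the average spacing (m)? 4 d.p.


Spacing = 1000 m / number of sleepers
Spacing = 1000 / 1805
Spacing = 0.5540 m

0.5540


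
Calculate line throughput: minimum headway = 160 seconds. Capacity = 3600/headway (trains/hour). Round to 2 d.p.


Capacity = 3600 / headway
Capacity = 3600 / 160
Capacity = 22.50 trains/hour

22.50


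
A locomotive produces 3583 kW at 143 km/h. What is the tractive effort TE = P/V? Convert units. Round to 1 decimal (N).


Convert: P = 3583 kW = 3583000 W
V = 143 / 3.6 = 39.7222 m/s
TE = 3583000 / 39.7222
TE = 90201.4 N

90201.4


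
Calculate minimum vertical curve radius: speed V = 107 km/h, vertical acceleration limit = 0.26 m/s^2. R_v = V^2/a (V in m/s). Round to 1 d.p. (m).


Convert speed: V = 107 / 3.6 = 29.7222 m/s
V^2 = 883.4105 m^2/s^2
R_v = 883.4105 / 0.26
R_v = 3397.7 m

3397.7


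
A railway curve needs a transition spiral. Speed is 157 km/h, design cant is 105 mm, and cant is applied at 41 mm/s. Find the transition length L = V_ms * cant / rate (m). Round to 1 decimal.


Convert speed: V = 157 / 3.6 = 43.6111 m/s
L = 43.6111 * 105 / 41
L = 4579.1667 / 41
L = 111.7 m

111.7


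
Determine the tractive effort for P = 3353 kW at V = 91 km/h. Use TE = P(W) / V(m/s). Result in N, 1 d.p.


Convert: P = 3353 kW = 3353000 W
V = 91 / 3.6 = 25.2778 m/s
TE = 3353000 / 25.2778
TE = 132646.2 N

132646.2


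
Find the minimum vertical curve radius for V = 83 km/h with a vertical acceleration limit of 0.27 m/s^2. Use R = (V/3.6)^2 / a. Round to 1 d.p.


Convert speed: V = 83 / 3.6 = 23.0556 m/s
V^2 = 531.5586 m^2/s^2
R_v = 531.5586 / 0.27
R_v = 1968.7 m

1968.7


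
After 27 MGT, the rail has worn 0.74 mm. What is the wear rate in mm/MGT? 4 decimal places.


Wear rate = total wear / cumulative tonnage
Rate = 0.74 / 27
Rate = 0.0274 mm/MGT

0.0274


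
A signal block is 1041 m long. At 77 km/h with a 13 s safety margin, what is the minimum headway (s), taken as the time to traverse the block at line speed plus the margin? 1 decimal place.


V = 77 / 3.6 = 21.3889 m/s
Block traversal time = 1041 / 21.3889 = 48.6701 s
Headway = 48.6701 + 13
Headway = 61.7 s

61.7


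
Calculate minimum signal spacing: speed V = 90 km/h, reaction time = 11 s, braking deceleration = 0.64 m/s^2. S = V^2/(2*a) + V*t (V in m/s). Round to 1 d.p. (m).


V = 90 / 3.6 = 25.0 m/s
Braking distance = 25.0^2 / (2*0.64) = 488.2812 m
Sighting distance = 25.0 * 11 = 275.0 m
S = 488.2812 + 275.0 = 763.3 m

763.3


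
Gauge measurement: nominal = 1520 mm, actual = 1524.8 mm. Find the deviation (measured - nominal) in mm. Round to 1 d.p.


Deviation = measured - nominal
Deviation = 1524.8 - 1520
Deviation = 4.8 mm

4.8


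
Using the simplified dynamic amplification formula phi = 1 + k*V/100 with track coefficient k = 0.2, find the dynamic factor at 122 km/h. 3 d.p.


phi = 1 + k * V / 100
phi = 1 + 0.2 * 122 / 100
phi = 1 + 0.244
phi = 1.244

1.244


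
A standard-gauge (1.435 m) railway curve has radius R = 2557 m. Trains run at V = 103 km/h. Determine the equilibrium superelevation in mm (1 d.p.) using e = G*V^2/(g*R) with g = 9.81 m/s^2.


Convert speed: V = 103 / 3.6 = 28.6111 m/s
Apply formula: e = 1.435 * 28.6111^2 / (9.81 * 2557)
e = 1.435 * 818.5957 / 25084.17
e = 0.04683 m = 46.8 mm

46.8


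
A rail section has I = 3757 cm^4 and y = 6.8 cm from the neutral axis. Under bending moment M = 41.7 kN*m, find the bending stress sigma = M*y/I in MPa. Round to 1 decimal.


Convert units:
M = 41.7 kN*m = 41700000 N*mm
y = 6.8 cm = 68 mm
I = 3757 cm^4 = 37570000 mm^4
sigma = 41700000 * 68 / 37570000
sigma = 75.5 MPa

75.5


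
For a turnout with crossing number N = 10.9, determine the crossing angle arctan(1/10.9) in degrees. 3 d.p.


1/N = 1/10.9 = 0.091743
angle = arctan(0.091743) = 0.091487 rad
angle = 0.091487 * 180/pi = 5.242 degrees

5.242


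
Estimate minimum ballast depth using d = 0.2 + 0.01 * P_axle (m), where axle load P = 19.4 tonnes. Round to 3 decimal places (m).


d = 0.2 + 0.01 * 19.4
d = 0.2 + 0.194
d = 0.394 m

0.394


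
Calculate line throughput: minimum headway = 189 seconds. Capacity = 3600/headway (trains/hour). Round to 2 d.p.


Capacity = 3600 / headway
Capacity = 3600 / 189
Capacity = 19.05 trains/hour

19.05


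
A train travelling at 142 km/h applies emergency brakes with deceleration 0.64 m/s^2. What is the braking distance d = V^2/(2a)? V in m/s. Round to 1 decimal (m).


Convert speed: V = 142 / 3.6 = 39.4444 m/s
V^2 = 1555.8642
d = 1555.8642 / (2 * 0.64)
d = 1555.8642 / 1.28
d = 1215.5 m

1215.5


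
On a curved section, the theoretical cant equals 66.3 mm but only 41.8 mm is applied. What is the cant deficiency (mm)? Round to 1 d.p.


Cant deficiency = equilibrium cant - actual cant
CD = 66.3 - 41.8
CD = 24.5 mm

24.5


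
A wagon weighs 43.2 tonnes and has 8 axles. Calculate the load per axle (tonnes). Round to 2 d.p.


Load per axle = total weight / number of axles
Load = 43.2 / 8
Load = 5.40 tonnes

5.40


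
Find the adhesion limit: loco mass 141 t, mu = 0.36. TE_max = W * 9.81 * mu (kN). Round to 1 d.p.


TE_max = W * g * mu
TE_max = 141 * 9.81 * 0.36
TE_max = 1383.21 * 0.36
TE_max = 498.0 kN

498.0


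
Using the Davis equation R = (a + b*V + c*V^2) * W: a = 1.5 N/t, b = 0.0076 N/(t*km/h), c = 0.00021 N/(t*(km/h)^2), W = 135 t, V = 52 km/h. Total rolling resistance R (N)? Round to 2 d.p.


b*V = 0.0076 * 52 = 0.3952
c*V^2 = 0.00021 * 2704 = 0.56784
R_per_t = 1.5 + 0.3952 + 0.56784 = 2.46304 N/t
R_total = 2.46304 * 135 = 332.51 N

332.51


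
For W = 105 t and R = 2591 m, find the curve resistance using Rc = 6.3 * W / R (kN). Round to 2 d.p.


Rc = 6.3 * W / R
Rc = 6.3 * 105 / 2591
Rc = 661.5 / 2591
Rc = 0.26 kN

0.26


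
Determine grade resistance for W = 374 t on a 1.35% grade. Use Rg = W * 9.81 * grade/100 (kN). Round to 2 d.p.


Rg = W * 9.81 * grade / 100
Rg = 374 * 9.81 * 1.35 / 100
Rg = 3668.94 * 0.0135
Rg = 49.53 kN

49.53


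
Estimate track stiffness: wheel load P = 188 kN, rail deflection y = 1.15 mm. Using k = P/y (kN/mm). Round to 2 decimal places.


Track stiffness k = P / y
k = 188 / 1.15
k = 163.48 kN/mm

163.48


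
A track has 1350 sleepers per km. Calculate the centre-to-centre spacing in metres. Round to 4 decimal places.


Spacing = 1000 m / number of sleepers
Spacing = 1000 / 1350
Spacing = 0.7407 m

0.7407


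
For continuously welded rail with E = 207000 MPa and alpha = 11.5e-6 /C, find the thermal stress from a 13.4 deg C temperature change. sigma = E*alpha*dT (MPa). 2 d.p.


sigma = E * alpha * dT
sigma = 207000 * 11.5e-6 * 13.4
sigma = 2.3805 * 13.4
sigma = 31.90 MPa

31.90


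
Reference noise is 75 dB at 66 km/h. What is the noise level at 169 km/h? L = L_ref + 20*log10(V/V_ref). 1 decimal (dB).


V/V_ref = 169 / 66 = 2.560606
log10(2.560606) = 0.408343
20 * 0.408343 = 8.1669
L = 75 + 8.1669 = 83.2 dB

83.2


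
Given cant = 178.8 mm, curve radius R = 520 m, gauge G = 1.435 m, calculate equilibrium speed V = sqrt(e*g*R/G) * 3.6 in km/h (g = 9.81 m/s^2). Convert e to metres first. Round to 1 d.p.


Convert cant: e = 178.8 mm = 0.1788 m
V_ms = sqrt(0.1788 * 9.81 * 520 / 1.435)
V_ms = sqrt(635.605965) = 25.2112 m/s
V = 25.2112 * 3.6 = 90.8 km/h

90.8


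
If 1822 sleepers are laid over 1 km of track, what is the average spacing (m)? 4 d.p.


Spacing = 1000 m / number of sleepers
Spacing = 1000 / 1822
Spacing = 0.5488 m

0.5488


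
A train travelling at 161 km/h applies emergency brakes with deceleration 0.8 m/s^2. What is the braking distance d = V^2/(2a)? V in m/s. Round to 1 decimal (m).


Convert speed: V = 161 / 3.6 = 44.7222 m/s
V^2 = 2000.0772
d = 2000.0772 / (2 * 0.8)
d = 2000.0772 / 1.6
d = 1250.0 m

1250.0


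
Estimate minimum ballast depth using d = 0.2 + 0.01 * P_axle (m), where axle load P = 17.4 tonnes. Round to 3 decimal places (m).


d = 0.2 + 0.01 * 17.4
d = 0.2 + 0.174
d = 0.374 m

0.374


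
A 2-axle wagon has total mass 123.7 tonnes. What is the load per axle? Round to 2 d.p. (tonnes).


Load per axle = total weight / number of axles
Load = 123.7 / 2
Load = 61.85 tonnes

61.85


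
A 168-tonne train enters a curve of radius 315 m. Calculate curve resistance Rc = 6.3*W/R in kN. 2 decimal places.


Rc = 6.3 * W / R
Rc = 6.3 * 168 / 315
Rc = 1058.4 / 315
Rc = 3.36 kN

3.36


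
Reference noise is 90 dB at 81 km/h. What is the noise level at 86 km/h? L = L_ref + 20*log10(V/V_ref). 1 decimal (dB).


V/V_ref = 86 / 81 = 1.061728
log10(1.061728) = 0.026013
20 * 0.026013 = 0.5203
L = 90 + 0.5203 = 90.5 dB

90.5


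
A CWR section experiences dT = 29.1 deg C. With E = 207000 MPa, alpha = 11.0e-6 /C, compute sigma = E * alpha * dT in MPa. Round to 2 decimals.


sigma = E * alpha * dT
sigma = 207000 * 11.0e-6 * 29.1
sigma = 2.277 * 29.1
sigma = 66.26 MPa

66.26


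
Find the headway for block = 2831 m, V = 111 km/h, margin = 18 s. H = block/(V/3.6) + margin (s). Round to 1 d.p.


V = 111 / 3.6 = 30.8333 m/s
Block traversal time = 2831 / 30.8333 = 91.8162 s
Headway = 91.8162 + 18
Headway = 109.8 s

109.8


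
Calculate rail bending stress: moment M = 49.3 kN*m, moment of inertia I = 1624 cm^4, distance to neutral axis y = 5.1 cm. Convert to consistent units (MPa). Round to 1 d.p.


Convert units:
M = 49.3 kN*m = 49300000 N*mm
y = 5.1 cm = 51 mm
I = 1624 cm^4 = 16240000 mm^4
sigma = 49300000 * 51 / 16240000
sigma = 154.8 MPa

154.8


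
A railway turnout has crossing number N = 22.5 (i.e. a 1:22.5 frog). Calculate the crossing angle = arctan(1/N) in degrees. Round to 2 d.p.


1/N = 1/22.5 = 0.044444
angle = arctan(0.044444) = 0.044415 rad
angle = 0.044415 * 180/pi = 2.54 degrees

2.54


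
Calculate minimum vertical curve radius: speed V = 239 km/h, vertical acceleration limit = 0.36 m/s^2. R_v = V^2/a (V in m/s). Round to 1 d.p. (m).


Convert speed: V = 239 / 3.6 = 66.3889 m/s
V^2 = 4407.4846 m^2/s^2
R_v = 4407.4846 / 0.36
R_v = 12243.0 m

12243.0


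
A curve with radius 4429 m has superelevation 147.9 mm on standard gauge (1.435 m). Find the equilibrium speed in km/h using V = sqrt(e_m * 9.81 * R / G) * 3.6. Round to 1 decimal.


Convert cant: e = 147.9 mm = 0.1479 m
V_ms = sqrt(0.1479 * 9.81 * 4429 / 1.435)
V_ms = sqrt(4478.070851) = 66.9184 m/s
V = 66.9184 * 3.6 = 240.9 km/h

240.9


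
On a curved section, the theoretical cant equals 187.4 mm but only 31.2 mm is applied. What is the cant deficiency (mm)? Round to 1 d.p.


Cant deficiency = equilibrium cant - actual cant
CD = 187.4 - 31.2
CD = 156.2 mm

156.2


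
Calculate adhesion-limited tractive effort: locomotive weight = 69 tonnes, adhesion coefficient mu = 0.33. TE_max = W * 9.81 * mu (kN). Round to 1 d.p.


TE_max = W * g * mu
TE_max = 69 * 9.81 * 0.33
TE_max = 676.89 * 0.33
TE_max = 223.4 kN

223.4


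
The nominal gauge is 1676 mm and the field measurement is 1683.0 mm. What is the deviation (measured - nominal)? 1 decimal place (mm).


Deviation = measured - nominal
Deviation = 1683.0 - 1676
Deviation = 7.0 mm

7.0


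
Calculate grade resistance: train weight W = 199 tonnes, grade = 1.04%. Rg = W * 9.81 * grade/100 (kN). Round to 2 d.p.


Rg = W * 9.81 * grade / 100
Rg = 199 * 9.81 * 1.04 / 100
Rg = 1952.19 * 0.0104
Rg = 20.30 kN

20.30


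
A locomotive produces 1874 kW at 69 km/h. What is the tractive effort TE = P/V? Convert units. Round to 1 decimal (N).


Convert: P = 1874 kW = 1874000 W
V = 69 / 3.6 = 19.1667 m/s
TE = 1874000 / 19.1667
TE = 97773.9 N

97773.9


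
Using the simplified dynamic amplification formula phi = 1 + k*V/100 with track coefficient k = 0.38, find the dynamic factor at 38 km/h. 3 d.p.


phi = 1 + k * V / 100
phi = 1 + 0.38 * 38 / 100
phi = 1 + 0.1444
phi = 1.144

1.144


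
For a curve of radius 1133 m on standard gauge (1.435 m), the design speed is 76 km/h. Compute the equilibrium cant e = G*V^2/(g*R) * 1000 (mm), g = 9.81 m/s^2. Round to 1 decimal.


Convert speed: V = 76 / 3.6 = 21.1111 m/s
Apply formula: e = 1.435 * 21.1111^2 / (9.81 * 1133)
e = 1.435 * 445.679 / 11114.73
e = 0.057541 m = 57.5 mm

57.5


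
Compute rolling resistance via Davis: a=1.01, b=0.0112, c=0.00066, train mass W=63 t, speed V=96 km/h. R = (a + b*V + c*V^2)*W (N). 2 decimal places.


b*V = 0.0112 * 96 = 1.0752
c*V^2 = 0.00066 * 9216 = 6.08256
R_per_t = 1.01 + 1.0752 + 6.08256 = 8.16776 N/t
R_total = 8.16776 * 63 = 514.57 N

514.57


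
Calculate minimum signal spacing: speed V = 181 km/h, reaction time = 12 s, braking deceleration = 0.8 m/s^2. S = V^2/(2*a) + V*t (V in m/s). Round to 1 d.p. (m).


V = 181 / 3.6 = 50.2778 m/s
Braking distance = 50.2778^2 / (2*0.8) = 1579.9093 m
Sighting distance = 50.2778 * 12 = 603.3333 m
S = 1579.9093 + 603.3333 = 2183.2 m

2183.2


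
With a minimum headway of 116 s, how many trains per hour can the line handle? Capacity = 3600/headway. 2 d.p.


Capacity = 3600 / headway
Capacity = 3600 / 116
Capacity = 31.03 trains/hour

31.03


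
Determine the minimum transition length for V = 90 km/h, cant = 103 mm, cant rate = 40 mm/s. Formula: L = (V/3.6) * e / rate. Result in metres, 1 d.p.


Convert speed: V = 90 / 3.6 = 25.0 m/s
L = 25.0 * 103 / 40
L = 2575.0 / 40
L = 64.4 m

64.4


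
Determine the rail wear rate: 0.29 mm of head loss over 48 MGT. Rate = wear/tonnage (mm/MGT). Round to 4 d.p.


Wear rate = total wear / cumulative tonnage
Rate = 0.29 / 48
Rate = 0.0060 mm/MGT

0.0060


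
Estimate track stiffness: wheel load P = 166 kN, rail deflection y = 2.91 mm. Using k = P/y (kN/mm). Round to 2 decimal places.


Track stiffness k = P / y
k = 166 / 2.91
k = 57.04 kN/mm

57.04


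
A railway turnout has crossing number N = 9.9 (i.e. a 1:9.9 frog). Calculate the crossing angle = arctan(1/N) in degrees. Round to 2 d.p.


1/N = 1/9.9 = 0.10101
angle = arctan(0.10101) = 0.100669 rad
angle = 0.100669 * 180/pi = 5.77 degrees

5.77


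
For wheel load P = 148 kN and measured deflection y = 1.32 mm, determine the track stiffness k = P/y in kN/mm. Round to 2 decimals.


Track stiffness k = P / y
k = 148 / 1.32
k = 112.12 kN/mm

112.12


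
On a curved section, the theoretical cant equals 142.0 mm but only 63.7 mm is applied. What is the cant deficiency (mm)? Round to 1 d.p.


Cant deficiency = equilibrium cant - actual cant
CD = 142.0 - 63.7
CD = 78.3 mm

78.3


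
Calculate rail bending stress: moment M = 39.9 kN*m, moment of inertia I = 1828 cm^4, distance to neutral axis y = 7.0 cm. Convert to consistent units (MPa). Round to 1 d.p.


Convert units:
M = 39.9 kN*m = 39900000 N*mm
y = 7.0 cm = 70 mm
I = 1828 cm^4 = 18280000 mm^4
sigma = 39900000 * 70 / 18280000
sigma = 152.8 MPa

152.8


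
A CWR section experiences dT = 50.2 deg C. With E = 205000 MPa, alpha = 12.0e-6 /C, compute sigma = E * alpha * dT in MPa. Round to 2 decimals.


sigma = E * alpha * dT
sigma = 205000 * 12.0e-6 * 50.2
sigma = 2.46 * 50.2
sigma = 123.49 MPa

123.49


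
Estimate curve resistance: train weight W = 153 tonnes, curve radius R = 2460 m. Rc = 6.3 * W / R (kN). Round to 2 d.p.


Rc = 6.3 * W / R
Rc = 6.3 * 153 / 2460
Rc = 963.9 / 2460
Rc = 0.39 kN

0.39


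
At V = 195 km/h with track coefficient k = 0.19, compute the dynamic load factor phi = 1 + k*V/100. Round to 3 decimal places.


phi = 1 + k * V / 100
phi = 1 + 0.19 * 195 / 100
phi = 1 + 0.3705
phi = 1.371

1.371


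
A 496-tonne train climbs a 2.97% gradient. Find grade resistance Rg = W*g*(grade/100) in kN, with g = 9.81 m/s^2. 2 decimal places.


Rg = W * 9.81 * grade / 100
Rg = 496 * 9.81 * 2.97 / 100
Rg = 4865.76 * 0.0297
Rg = 144.51 kN

144.51


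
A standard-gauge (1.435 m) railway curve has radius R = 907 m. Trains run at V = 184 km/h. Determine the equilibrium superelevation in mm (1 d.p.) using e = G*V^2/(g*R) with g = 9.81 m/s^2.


Convert speed: V = 184 / 3.6 = 51.1111 m/s
Apply formula: e = 1.435 * 51.1111^2 / (9.81 * 907)
e = 1.435 * 2612.3457 / 8897.67
e = 0.421314 m = 421.3 mm

421.3


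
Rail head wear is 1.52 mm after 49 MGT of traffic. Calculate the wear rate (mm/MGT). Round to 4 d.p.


Wear rate = total wear / cumulative tonnage
Rate = 1.52 / 49
Rate = 0.0310 mm/MGT

0.0310


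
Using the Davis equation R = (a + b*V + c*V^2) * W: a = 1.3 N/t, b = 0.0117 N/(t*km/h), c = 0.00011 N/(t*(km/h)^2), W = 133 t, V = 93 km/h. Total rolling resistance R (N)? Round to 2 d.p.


b*V = 0.0117 * 93 = 1.0881
c*V^2 = 0.00011 * 8649 = 0.95139
R_per_t = 1.3 + 1.0881 + 0.95139 = 3.33949 N/t
R_total = 3.33949 * 133 = 444.15 N

444.15


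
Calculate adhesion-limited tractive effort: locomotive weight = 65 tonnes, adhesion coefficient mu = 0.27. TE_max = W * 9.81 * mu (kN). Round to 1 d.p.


TE_max = W * g * mu
TE_max = 65 * 9.81 * 0.27
TE_max = 637.65 * 0.27
TE_max = 172.2 kN

172.2


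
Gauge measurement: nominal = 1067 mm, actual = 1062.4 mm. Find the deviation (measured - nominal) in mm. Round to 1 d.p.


Deviation = measured - nominal
Deviation = 1062.4 - 1067
Deviation = -4.6 mm

-4.6


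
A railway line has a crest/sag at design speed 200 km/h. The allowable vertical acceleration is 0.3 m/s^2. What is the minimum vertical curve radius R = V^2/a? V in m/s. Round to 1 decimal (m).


Convert speed: V = 200 / 3.6 = 55.5556 m/s
V^2 = 3086.4198 m^2/s^2
R_v = 3086.4198 / 0.3
R_v = 10288.1 m

10288.1


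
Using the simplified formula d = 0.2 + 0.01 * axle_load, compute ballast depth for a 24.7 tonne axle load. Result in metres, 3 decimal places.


d = 0.2 + 0.01 * 24.7
d = 0.2 + 0.247
d = 0.447 m

0.447


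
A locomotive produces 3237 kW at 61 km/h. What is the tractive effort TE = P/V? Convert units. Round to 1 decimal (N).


Convert: P = 3237 kW = 3237000 W
V = 61 / 3.6 = 16.9444 m/s
TE = 3237000 / 16.9444
TE = 191036.1 N

191036.1


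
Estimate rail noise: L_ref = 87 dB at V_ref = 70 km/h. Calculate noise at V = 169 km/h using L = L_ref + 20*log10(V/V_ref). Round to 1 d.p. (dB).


V/V_ref = 169 / 70 = 2.414286
log10(2.414286) = 0.382789
20 * 0.382789 = 7.6558
L = 87 + 7.6558 = 94.7 dB

94.7


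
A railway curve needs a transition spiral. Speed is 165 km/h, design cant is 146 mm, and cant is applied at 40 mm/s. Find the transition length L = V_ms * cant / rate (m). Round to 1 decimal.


Convert speed: V = 165 / 3.6 = 45.8333 m/s
L = 45.8333 * 146 / 40
L = 6691.6667 / 40
L = 167.3 m

167.3


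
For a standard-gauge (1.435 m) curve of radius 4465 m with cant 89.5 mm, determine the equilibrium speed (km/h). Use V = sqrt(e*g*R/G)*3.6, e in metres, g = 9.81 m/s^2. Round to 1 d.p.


Convert cant: e = 89.5 mm = 0.0895 m
V_ms = sqrt(0.0895 * 9.81 * 4465 / 1.435)
V_ms = sqrt(2731.879913) = 52.2674 m/s
V = 52.2674 * 3.6 = 188.2 km/h

188.2


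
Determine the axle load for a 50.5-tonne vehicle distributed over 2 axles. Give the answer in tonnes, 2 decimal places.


Load per axle = total weight / number of axles
Load = 50.5 / 2
Load = 25.25 tonnes

25.25


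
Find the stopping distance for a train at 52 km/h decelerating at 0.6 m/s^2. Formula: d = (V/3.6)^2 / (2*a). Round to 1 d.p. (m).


Convert speed: V = 52 / 3.6 = 14.4444 m/s
V^2 = 208.642
d = 208.642 / (2 * 0.6)
d = 208.642 / 1.2
d = 173.9 m

173.9


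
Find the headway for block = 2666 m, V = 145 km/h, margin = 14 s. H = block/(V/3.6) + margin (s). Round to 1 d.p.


V = 145 / 3.6 = 40.2778 m/s
Block traversal time = 2666 / 40.2778 = 66.1903 s
Headway = 66.1903 + 14
Headway = 80.2 s

80.2


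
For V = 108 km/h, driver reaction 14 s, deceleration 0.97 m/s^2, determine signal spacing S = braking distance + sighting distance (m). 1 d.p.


V = 108 / 3.6 = 30.0 m/s
Braking distance = 30.0^2 / (2*0.97) = 463.9175 m
Sighting distance = 30.0 * 14 = 420.0 m
S = 463.9175 + 420.0 = 883.9 m

883.9


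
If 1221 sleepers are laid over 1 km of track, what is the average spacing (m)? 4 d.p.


Spacing = 1000 m / number of sleepers
Spacing = 1000 / 1221
Spacing = 0.8190 m

0.8190


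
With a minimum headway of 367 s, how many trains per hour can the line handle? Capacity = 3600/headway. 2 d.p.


Capacity = 3600 / headway
Capacity = 3600 / 367
Capacity = 9.81 trains/hour

9.81


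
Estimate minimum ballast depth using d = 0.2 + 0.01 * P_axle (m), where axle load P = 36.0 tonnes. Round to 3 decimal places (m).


d = 0.2 + 0.01 * 36.0
d = 0.2 + 0.36
d = 0.560 m

0.560


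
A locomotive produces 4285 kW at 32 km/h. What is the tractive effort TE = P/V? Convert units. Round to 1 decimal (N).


Convert: P = 4285 kW = 4285000 W
V = 32 / 3.6 = 8.8889 m/s
TE = 4285000 / 8.8889
TE = 482062.5 N

482062.5


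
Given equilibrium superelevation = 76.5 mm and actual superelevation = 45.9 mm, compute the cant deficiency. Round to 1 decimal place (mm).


Cant deficiency = equilibrium cant - actual cant
CD = 76.5 - 45.9
CD = 30.6 mm

30.6


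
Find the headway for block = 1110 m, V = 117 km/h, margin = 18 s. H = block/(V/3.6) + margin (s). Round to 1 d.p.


V = 117 / 3.6 = 32.5 m/s
Block traversal time = 1110 / 32.5 = 34.1538 s
Headway = 34.1538 + 18
Headway = 52.2 s

52.2


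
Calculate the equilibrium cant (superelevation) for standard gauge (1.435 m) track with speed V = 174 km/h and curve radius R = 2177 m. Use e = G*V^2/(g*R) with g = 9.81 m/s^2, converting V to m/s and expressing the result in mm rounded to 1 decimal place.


Convert speed: V = 174 / 3.6 = 48.3333 m/s
Apply formula: e = 1.435 * 48.3333^2 / (9.81 * 2177)
e = 1.435 * 2336.1111 / 21356.37
e = 0.15697 m = 157.0 mm

157.0


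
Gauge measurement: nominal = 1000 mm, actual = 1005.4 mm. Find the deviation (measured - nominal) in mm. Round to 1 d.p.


Deviation = measured - nominal
Deviation = 1005.4 - 1000
Deviation = 5.4 mm

5.4


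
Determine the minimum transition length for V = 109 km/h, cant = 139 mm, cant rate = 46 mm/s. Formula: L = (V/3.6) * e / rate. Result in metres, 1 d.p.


Convert speed: V = 109 / 3.6 = 30.2778 m/s
L = 30.2778 * 139 / 46
L = 4208.6111 / 46
L = 91.5 m

91.5


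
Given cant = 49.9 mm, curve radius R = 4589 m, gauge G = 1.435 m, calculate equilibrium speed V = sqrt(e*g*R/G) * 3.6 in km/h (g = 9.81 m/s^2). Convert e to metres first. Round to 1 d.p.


Convert cant: e = 49.9 mm = 0.0499 m
V_ms = sqrt(0.0499 * 9.81 * 4589 / 1.435)
V_ms = sqrt(1565.437415) = 39.5656 m/s
V = 39.5656 * 3.6 = 142.4 km/h

142.4


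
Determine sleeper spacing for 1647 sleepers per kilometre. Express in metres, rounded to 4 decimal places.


Spacing = 1000 m / number of sleepers
Spacing = 1000 / 1647
Spacing = 0.6072 m

0.6072


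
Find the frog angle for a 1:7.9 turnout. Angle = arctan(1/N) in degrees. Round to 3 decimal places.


1/N = 1/7.9 = 0.126582
angle = arctan(0.126582) = 0.125913 rad
angle = 0.125913 * 180/pi = 7.214 degrees

7.214


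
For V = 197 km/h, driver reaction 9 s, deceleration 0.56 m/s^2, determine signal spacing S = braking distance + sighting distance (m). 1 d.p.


V = 197 / 3.6 = 54.7222 m/s
Braking distance = 54.7222^2 / (2*0.56) = 2673.68 m
Sighting distance = 54.7222 * 9 = 492.5 m
S = 2673.68 + 492.5 = 3166.2 m

3166.2


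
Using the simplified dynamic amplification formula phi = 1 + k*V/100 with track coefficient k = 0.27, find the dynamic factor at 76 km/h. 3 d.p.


phi = 1 + k * V / 100
phi = 1 + 0.27 * 76 / 100
phi = 1 + 0.2052
phi = 1.205

1.205


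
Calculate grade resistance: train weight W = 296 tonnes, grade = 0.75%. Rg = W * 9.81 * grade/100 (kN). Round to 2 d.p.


Rg = W * 9.81 * grade / 100
Rg = 296 * 9.81 * 0.75 / 100
Rg = 2903.76 * 0.0075
Rg = 21.78 kN

21.78


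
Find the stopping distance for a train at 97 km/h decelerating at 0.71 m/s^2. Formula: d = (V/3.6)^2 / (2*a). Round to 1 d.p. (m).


Convert speed: V = 97 / 3.6 = 26.9444 m/s
V^2 = 726.0031
d = 726.0031 / (2 * 0.71)
d = 726.0031 / 1.42
d = 511.3 m

511.3


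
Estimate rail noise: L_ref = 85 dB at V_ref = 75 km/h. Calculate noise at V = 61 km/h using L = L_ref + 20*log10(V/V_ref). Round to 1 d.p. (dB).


V/V_ref = 61 / 75 = 0.813333
log10(0.813333) = -0.089731
20 * -0.089731 = -1.7946
L = 85 + -1.7946 = 83.2 dB

83.2


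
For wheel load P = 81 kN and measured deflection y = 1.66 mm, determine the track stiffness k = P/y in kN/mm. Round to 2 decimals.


Track stiffness k = P / y
k = 81 / 1.66
k = 48.80 kN/mm

48.80


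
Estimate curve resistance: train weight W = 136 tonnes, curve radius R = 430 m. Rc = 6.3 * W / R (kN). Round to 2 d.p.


Rc = 6.3 * W / R
Rc = 6.3 * 136 / 430
Rc = 856.8 / 430
Rc = 1.99 kN

1.99


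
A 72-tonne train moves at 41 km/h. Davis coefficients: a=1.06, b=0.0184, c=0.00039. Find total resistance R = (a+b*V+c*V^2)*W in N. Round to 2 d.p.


b*V = 0.0184 * 41 = 0.7544
c*V^2 = 0.00039 * 1681 = 0.65559
R_per_t = 1.06 + 0.7544 + 0.65559 = 2.46999 N/t
R_total = 2.46999 * 72 = 177.84 N

177.84


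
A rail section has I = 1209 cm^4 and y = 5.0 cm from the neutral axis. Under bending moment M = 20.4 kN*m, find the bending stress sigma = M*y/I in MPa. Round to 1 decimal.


Convert units:
M = 20.4 kN*m = 20400000 N*mm
y = 5.0 cm = 50 mm
I = 1209 cm^4 = 12090000 mm^4
sigma = 20400000 * 50 / 12090000
sigma = 84.4 MPa

84.4


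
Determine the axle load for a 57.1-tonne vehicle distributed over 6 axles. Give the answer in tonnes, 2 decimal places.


Load per axle = total weight / number of axles
Load = 57.1 / 6
Load = 9.52 tonnes

9.52


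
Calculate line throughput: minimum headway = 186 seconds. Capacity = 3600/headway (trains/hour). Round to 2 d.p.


Capacity = 3600 / headway
Capacity = 3600 / 186
Capacity = 19.35 trains/hour

19.35


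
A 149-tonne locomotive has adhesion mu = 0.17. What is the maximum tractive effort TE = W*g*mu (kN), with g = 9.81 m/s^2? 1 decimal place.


TE_max = W * g * mu
TE_max = 149 * 9.81 * 0.17
TE_max = 1461.69 * 0.17
TE_max = 248.5 kN

248.5


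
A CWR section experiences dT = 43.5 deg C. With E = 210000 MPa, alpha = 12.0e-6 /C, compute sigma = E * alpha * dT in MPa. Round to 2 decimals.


sigma = E * alpha * dT
sigma = 210000 * 12.0e-6 * 43.5
sigma = 2.52 * 43.5
sigma = 109.62 MPa

109.62


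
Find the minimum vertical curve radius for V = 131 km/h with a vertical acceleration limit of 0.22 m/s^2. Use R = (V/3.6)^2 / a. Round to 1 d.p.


Convert speed: V = 131 / 3.6 = 36.3889 m/s
V^2 = 1324.1512 m^2/s^2
R_v = 1324.1512 / 0.22
R_v = 6018.9 m

6018.9
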